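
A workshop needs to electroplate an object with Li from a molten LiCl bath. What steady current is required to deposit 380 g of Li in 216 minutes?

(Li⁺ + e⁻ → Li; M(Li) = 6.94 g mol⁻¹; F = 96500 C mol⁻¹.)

408 A

n(Li) = 380 / 6.94 = 54.76 mol.
n(e⁻) = 1 × 54.76 = 54.76 mol.
Q = n(e⁻)·F = 54.76 × 96500 = 5284000 C.
I = Q/t = 5284000 / 12960 s = 408 A.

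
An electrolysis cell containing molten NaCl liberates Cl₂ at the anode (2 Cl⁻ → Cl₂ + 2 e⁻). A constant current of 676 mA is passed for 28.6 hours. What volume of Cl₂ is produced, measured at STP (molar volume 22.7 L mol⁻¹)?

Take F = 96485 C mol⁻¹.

Q = I·t = 0.6760 A × 102960 s = 69600 C.
n(e⁻) = Q/F = 69600 / 96485 = 0.7214 mol.
2 electrons are transferred per Cl₂ molecule, so n(Cl₂) = 0.7214 / 2 = 0.3607 mol.
V = n × V_m = 0.3607 × 22.7 = 8.19 L.

8.19 L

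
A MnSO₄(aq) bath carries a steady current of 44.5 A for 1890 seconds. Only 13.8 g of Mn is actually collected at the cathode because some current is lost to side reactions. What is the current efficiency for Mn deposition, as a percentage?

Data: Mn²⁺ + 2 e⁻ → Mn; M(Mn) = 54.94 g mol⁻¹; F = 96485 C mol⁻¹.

57.6 %

Q = I·t = 44.50 × 1890.0 = 84100 C; n(e⁻) = 84100/96485 = 0.8717 mol.
Theoretical n(Mn) = n(e⁻)/2 = 0.4358 mol, i.e. m_theo = 0.4358 × 54.94 = 23.95 g.
Efficiency = m_actual / m_theo = 13.8 / 23.95 = 57.6 %.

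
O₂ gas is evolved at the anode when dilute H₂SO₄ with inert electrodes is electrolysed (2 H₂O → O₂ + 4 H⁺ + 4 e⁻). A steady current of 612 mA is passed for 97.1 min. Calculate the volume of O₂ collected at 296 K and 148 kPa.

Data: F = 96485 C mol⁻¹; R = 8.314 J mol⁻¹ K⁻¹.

Q = I·t = 0.6120 A × 5826.0 s = 3566 C.
n(e⁻) = Q/F = 3566 / 96485 = 0.03695 mol.
4 electrons are transferred per O₂ molecule, so n(O₂) = 0.03695 / 4 = 0.009239 mol.
V = nRT/P = (0.009239 × 8.314 × 296) / (148 × 10³ Pa) = 1.54 × 10⁻⁴ m³ = 0.154 L.

0.154 L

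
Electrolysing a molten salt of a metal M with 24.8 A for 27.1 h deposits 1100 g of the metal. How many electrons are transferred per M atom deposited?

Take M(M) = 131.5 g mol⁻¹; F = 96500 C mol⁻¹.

3

Q = I·t = 24.80 A × 97560 s = 2419000 C, so n(e⁻) = 2419000/96500 = 25.07 mol.
n(M) deposited = 1100 / 131.5 = 8.365 mol.
Electrons per atom = n(e⁻)/n(M) = 25.07 / 8.365 = 3.00 ≈ 3, so the ion is M³⁺.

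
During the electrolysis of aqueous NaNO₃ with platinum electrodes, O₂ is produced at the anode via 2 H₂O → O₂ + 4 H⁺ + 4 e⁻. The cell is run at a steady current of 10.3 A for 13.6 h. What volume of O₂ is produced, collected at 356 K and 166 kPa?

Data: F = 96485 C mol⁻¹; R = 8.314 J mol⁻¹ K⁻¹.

23.3 L

Q = I·t = 10.30 A × 48960 s = 504300 C.
n(e⁻) = Q/F = 504300 / 96485 = 5.227 mol.
4 electrons are transferred per O₂ molecule, so n(O₂) = 5.227 / 4 = 1.307 mol.
V = nRT/P = (1.307 × 8.314 × 356) / (166 × 10³ Pa) = 0.0233 m³ = 23.3 L.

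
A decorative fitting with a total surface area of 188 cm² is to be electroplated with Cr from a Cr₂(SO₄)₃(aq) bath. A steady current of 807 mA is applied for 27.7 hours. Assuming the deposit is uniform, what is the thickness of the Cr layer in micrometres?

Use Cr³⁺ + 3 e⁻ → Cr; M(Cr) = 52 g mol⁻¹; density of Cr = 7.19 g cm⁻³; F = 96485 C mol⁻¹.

107 μm

Q = I·t = 0.8070 × 99720 = 80470 C; n(e⁻) = 0.8341 mol.
n(Cr) = n(e⁻)/3 = 0.2780 mol, so m = 0.2780 × 52 = 14.46 g.
Volume = m/ρ = 14.46 / 7.19 = 2.011 cm³.
Thickness = V/A = 2.011 / 188 = 0.0107 cm = 107 μm.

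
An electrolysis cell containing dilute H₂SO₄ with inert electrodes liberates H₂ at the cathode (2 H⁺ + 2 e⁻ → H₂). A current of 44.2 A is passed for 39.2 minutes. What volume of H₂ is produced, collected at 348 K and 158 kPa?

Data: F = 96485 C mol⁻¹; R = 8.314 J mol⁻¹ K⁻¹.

Q = I·t = 44.20 A × 2352.0 s = 104000 C.
n(e⁻) = Q/F = 104000 / 96485 = 1.077 mol.
2 electrons are transferred per H₂ molecule, so n(H₂) = 1.077 / 2 = 0.5387 mol.
V = nRT/P = (0.5387 × 8.314 × 348) / (158 × 10³ Pa) = 0.00987 m³ = 9.87 L.

9.87 L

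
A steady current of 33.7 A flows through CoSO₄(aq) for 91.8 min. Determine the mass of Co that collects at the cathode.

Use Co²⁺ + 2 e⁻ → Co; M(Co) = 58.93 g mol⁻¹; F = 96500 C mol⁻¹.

Q = I·t = 33.70 A × 5508.0 s = 185600 C.
n(e⁻) = Q/F = 185600 / 96500 = 1.924 mol.
Co²⁺ + 2 e⁻ → Co, so n(Co) = n(e⁻)/2 = 0.9618 mol.
m = n·M = 0.9618 × 58.93 = 56.7 g.

56.7 g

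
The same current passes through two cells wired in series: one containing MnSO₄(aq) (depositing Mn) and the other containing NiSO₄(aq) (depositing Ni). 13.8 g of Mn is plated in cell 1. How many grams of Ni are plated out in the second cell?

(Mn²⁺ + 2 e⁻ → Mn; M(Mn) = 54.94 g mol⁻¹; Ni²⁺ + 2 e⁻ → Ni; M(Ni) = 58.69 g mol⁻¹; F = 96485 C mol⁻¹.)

n(Mn) = 13.8 / 54.94 = 0.2512 mol.
Since Mn²⁺ + 2 e⁻ → Mn, n(e⁻) passed = 2 × 0.2512 = 0.5024 mol.
Cells in series carry the same charge, so the same 0.5024 mol of electrons passes through cell 2.
Ni²⁺ + 2 e⁻ → Ni, so n(Ni) = 0.5024 / 2 = 0.2512 mol.
m(Ni) = 0.2512 × 58.69 = 14.7 g.

14.7 g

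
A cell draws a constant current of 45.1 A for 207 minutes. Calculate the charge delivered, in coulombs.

5.60 × 10⁵ C

Q = I·t = 45.10 A × 12420 s = 5.60 × 10⁵ C.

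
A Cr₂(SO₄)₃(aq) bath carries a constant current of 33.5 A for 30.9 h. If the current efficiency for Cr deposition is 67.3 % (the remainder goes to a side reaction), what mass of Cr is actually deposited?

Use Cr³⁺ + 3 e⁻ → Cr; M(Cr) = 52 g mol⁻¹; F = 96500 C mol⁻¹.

Q = I·t = 33.50 × 111240 = 3727000 C.
n(e⁻) = 3727000/96500 = 38.62 mol; theoretically n(Cr) = 38.62/3 = 12.87 mol, m_theo = 669.4 g.
At 67.3 % efficiency, m_actual = 0.673 × 669.4 = 450 g.

450 g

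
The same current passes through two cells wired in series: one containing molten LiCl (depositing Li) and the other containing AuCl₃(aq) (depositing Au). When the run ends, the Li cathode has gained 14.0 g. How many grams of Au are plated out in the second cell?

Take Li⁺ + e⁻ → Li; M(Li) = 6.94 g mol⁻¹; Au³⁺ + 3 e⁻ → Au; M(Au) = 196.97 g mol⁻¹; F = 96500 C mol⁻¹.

n(Li) = 14.0 / 6.94 = 2.017 mol.
Since Li⁺ + e⁻ → Li, n(e⁻) passed = 1 × 2.017 = 2.017 mol.
Cells in series carry the same charge, so the same 2.017 mol of electrons passes through cell 2.
Au³⁺ + 3 e⁻ → Au, so n(Au) = 2.017 / 3 = 0.6724 mol.
m(Au) = 0.6724 × 196.97 = 132 g.

132 g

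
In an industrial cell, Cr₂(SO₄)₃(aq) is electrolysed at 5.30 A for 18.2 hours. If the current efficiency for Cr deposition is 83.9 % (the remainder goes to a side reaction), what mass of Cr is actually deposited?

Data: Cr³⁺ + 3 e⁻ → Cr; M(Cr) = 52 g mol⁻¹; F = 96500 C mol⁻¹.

52.3 g

Q = I·t = 5.300 × 65520 = 347300 C.
n(e⁻) = 347300/96500 = 3.599 mol; theoretically n(Cr) = 3.599/3 = 1.200 mol, m_theo = 62.37 g.
At 83.9 % efficiency, m_actual = 0.839 × 62.37 = 52.3 g.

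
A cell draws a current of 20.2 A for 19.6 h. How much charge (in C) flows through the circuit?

1.43 × 10⁶ C

Q = I·t = 20.20 A × 70560 s = 1.43 × 10⁶ C.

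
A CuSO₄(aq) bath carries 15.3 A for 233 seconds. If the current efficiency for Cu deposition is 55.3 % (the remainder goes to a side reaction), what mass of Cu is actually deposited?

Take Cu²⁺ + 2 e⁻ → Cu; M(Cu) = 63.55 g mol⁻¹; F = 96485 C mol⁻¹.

0.649 g

Q = I·t = 15.30 × 233.00 = 3565 C.
n(e⁻) = 3565/96485 = 0.03695 mol; theoretically n(Cu) = 0.03695/2 = 0.01847 mol, m_theo = 1.174 g.
At 55.3 % efficiency, m_actual = 0.553 × 1.174 = 0.649 g.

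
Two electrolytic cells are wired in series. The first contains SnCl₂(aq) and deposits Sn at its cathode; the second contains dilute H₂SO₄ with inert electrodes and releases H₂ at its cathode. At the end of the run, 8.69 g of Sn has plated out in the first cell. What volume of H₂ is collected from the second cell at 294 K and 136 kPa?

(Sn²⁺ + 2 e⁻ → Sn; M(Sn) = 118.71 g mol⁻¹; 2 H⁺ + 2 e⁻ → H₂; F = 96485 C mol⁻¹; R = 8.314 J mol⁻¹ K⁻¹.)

n(Sn) = 8.69 / 118.71 = 0.07320 mol, so n(e⁻) = 2 × 0.07320 = 0.1464 mol.
The cells are in series, so the same 0.1464 mol of electrons passes through the second cell.
2 H⁺ + 2 e⁻ → H₂ — 2 mol e⁻ per mol H₂, so n(H₂) = 0.1464/2 = 0.07320 mol.
V = nRT/P = (0.07320 × 8.314 × 294) / (136 × 10³) = 0.00132 m³ = 1.32 L.

1.32 L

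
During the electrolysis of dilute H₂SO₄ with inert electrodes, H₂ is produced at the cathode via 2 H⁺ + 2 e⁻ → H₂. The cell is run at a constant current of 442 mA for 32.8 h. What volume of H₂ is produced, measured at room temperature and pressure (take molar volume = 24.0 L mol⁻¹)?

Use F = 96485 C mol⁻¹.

Q = I·t = 0.4420 A × 118080 s = 52190 C.
n(e⁻) = Q/F = 52190 / 96485 = 0.5409 mol.
2 electrons are transferred per H₂ molecule, so n(H₂) = 0.5409 / 2 = 0.2705 mol.
V = n × V_m = 0.2705 × 24.0 = 6.49 L.

6.49 L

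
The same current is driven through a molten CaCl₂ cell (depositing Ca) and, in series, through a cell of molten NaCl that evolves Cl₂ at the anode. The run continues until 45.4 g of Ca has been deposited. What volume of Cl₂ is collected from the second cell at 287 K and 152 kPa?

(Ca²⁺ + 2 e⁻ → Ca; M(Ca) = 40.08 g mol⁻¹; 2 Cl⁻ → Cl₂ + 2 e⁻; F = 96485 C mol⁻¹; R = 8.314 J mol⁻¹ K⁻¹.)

17.8 L

n(Ca) = 45.4 / 40.08 = 1.133 mol, so n(e⁻) = 2 × 1.133 = 2.265 mol.
The cells are in series, so the same 2.265 mol of electrons passes through the second cell.
2 Cl⁻ → Cl₂ + 2 e⁻ — 2 mol e⁻ per mol Cl₂, so n(Cl₂) = 2.265/2 = 1.133 mol.
V = nRT/P = (1.133 × 8.314 × 287) / (152 × 10³) = 0.0178 m³ = 17.8 L.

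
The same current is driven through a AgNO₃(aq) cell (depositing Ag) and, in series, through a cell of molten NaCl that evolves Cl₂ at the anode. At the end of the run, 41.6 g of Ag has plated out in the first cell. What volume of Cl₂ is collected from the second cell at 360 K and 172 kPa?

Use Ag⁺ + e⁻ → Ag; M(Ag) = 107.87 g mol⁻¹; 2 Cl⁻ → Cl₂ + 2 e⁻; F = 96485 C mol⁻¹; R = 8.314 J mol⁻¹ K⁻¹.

n(Ag) = 41.6 / 107.87 = 0.3856 mol, so n(e⁻) = 1 × 0.3856 = 0.3856 mol.
The cells are in series, so the same 0.3856 mol of electrons passes through the second cell.
2 Cl⁻ → Cl₂ + 2 e⁻ — 2 mol e⁻ per mol Cl₂, so n(Cl₂) = 0.3856/2 = 0.1928 mol.
V = nRT/P = (0.1928 × 8.314 × 360) / (172 × 10³) = 0.00336 m³ = 3.36 L.

3.36 L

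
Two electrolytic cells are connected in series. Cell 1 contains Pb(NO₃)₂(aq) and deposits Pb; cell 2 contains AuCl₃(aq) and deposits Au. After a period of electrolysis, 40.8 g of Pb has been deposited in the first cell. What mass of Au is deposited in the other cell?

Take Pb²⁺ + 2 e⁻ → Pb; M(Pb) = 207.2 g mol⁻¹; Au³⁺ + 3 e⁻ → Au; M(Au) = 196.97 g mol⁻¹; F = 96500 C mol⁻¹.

25.9 g

n(Pb) = 40.8 / 207.2 = 0.1969 mol.
Since Pb²⁺ + 2 e⁻ → Pb, n(e⁻) passed = 2 × 0.1969 = 0.3938 mol.
Cells in series carry the same charge, so the same 0.3938 mol of electrons passes through cell 2.
Au³⁺ + 3 e⁻ → Au, so n(Au) = 0.3938 / 3 = 0.1313 mol.
m(Au) = 0.1313 × 196.97 = 25.9 g.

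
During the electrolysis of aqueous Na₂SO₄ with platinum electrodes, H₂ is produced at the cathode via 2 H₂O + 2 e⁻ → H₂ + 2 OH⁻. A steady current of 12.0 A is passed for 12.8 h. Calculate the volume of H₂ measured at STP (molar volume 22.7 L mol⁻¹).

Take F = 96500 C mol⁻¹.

Q = I·t = 12.00 A × 46080 s = 553000 C.
n(e⁻) = Q/F = 553000 / 96500 = 5.730 mol.
2 electrons are transferred per H₂ molecule, so n(H₂) = 5.730 / 2 = 2.865 mol.
V = n × V_m = 2.865 × 22.7 = 65.0 L.

65.0 L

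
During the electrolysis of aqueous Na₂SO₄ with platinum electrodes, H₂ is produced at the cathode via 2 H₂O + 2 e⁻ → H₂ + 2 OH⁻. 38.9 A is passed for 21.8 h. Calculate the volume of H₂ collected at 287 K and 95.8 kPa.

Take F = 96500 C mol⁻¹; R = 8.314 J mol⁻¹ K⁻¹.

Q = I·t = 38.90 A × 78480 s = 3053000 C.
n(e⁻) = Q/F = 3053000 / 96500 = 31.64 mol.
2 electrons are transferred per H₂ molecule, so n(H₂) = 31.64 / 2 = 15.82 mol.
V = nRT/P = (15.82 × 8.314 × 287) / (95.8 × 10³ Pa) = 0.394 m³ = 394 L.

394 L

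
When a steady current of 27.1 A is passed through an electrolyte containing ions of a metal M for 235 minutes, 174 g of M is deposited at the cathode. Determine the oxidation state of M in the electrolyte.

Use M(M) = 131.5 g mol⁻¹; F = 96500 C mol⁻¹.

+3

Q = I·t = 27.10 A × 14100 s = 382100 C, so n(e⁻) = 382100/96500 = 3.960 mol.
n(M) deposited = 174 / 131.5 = 1.323 mol.
Electrons per atom = n(e⁻)/n(M) = 3.960 / 1.323 = 2.99 ≈ 3, so the ion is M³⁺.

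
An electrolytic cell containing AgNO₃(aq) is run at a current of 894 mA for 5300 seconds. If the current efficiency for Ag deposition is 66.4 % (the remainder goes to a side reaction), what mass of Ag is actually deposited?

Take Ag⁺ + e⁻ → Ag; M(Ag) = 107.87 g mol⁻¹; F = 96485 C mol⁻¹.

3.52 g

Q = I·t = 0.8940 × 5300.0 = 4738 C.
n(e⁻) = 4738/96485 = 0.04911 mol; theoretically n(Ag) = 0.04911/1 = 0.04911 mol, m_theo = 5.297 g.
At 66.4 % efficiency, m_actual = 0.664 × 5.297 = 3.52 g.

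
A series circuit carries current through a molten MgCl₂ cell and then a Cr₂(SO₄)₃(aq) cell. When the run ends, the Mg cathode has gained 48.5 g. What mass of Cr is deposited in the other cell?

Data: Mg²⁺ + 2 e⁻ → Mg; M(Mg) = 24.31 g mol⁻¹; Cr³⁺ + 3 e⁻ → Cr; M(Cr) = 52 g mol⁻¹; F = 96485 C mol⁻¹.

n(Mg) = 48.5 / 24.31 = 1.995 mol.
Since Mg²⁺ + 2 e⁻ → Mg, n(e⁻) passed = 2 × 1.995 = 3.990 mol.
Cells in series carry the same charge, so the same 3.990 mol of electrons passes through cell 2.
Cr³⁺ + 3 e⁻ → Cr, so n(Cr) = 3.990 / 3 = 1.330 mol.
m(Cr) = 1.330 × 52 = 69.2 g.

69.2 g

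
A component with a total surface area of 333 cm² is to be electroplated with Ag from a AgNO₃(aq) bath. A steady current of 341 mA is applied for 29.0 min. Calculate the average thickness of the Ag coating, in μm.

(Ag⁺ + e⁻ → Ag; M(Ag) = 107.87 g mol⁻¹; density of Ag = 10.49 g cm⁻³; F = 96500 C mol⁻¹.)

Q = I·t = 0.3410 × 1740.0 = 593.3 C; n(e⁻) = 0.006149 mol.
n(Ag) = n(e⁻)/1 = 0.006149 mol, so m = 0.006149 × 107.87 = 0.6632 g.
Volume = m/ρ = 0.6632 / 10.49 = 0.06323 cm³.
Thickness = V/A = 0.06323 / 333 = 1.90 × 10⁻⁴ cm = 1.90 μm.

1.90 μm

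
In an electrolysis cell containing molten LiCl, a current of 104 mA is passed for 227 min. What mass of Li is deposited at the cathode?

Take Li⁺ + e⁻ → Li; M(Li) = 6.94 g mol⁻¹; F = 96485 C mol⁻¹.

0.102 g

Q = I·t = 0.1040 A × 13620 s = 1416 C.
n(e⁻) = Q/F = 1416 / 96485 = 0.01468 mol.
Li⁺ + e⁻ → Li, so n(Li) = n(e⁻)/1 = 0.01468 mol.
m = n·M = 0.01468 × 6.94 = 0.102 g.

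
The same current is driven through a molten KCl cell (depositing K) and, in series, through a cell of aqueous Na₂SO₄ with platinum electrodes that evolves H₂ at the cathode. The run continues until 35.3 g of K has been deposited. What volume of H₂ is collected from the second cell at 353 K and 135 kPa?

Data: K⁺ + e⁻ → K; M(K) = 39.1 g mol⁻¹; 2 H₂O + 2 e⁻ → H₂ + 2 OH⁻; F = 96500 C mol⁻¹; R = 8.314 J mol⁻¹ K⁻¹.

9.81 L

n(K) = 35.3 / 39.1 = 0.9028 mol, so n(e⁻) = 1 × 0.9028 = 0.9028 mol.
The cells are in series, so the same 0.9028 mol of electrons passes through the second cell.
2 H₂O + 2 e⁻ → H₂ + 2 OH⁻ — 2 mol e⁻ per mol H₂, so n(H₂) = 0.9028/2 = 0.4514 mol.
V = nRT/P = (0.4514 × 8.314 × 353) / (135 × 10³) = 0.00981 m³ = 9.81 L.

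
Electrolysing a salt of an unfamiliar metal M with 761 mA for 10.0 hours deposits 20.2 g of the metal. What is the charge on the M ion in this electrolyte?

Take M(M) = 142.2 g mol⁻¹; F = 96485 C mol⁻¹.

Q = I·t = 0.7610 A × 36000 s = 27400 C, so n(e⁻) = 27400/96485 = 0.2839 mol.
n(M) deposited = 20.2 / 142.2 = 0.1421 mol.
Electrons per atom = n(e⁻)/n(M) = 0.2839 / 0.1421 = 2.00 ≈ 2, so the ion is M²⁺.

+2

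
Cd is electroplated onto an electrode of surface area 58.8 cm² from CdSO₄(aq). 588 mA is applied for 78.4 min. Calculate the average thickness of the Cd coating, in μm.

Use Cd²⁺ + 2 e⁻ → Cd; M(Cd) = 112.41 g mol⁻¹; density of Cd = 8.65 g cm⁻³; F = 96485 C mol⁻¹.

Q = I·t = 0.5880 × 4704.0 = 2766 C; n(e⁻) = 0.02867 mol.
n(Cd) = n(e⁻)/2 = 0.01433 mol, so m = 0.01433 × 112.41 = 1.611 g.
Volume = m/ρ = 1.611 / 8.65 = 0.1863 cm³.
Thickness = V/A = 0.1863 / 58.8 = 0.00317 cm = 31.7 μm.

31.7 μm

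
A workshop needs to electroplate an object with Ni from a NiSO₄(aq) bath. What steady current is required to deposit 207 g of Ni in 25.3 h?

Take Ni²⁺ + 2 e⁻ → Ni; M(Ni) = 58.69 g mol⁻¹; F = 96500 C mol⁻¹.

7.47 A

n(Ni) = 207 / 58.69 = 3.527 mol.
n(e⁻) = 2 × 3.527 = 7.054 mol.
Q = n(e⁻)·F = 7.054 × 96500 = 680700 C.
I = Q/t = 680700 / 91080 s = 7.47 A.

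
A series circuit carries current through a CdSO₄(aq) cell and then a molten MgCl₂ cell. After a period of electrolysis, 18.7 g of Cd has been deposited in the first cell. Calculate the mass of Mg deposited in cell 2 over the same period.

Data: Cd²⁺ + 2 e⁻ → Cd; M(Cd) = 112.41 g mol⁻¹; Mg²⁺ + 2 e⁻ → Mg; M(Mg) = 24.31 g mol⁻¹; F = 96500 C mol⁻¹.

4.04 g

n(Cd) = 18.7 / 112.41 = 0.1664 mol.
Since Cd²⁺ + 2 e⁻ → Cd, n(e⁻) passed = 2 × 0.1664 = 0.3327 mol.
Cells in series carry the same charge, so the same 0.3327 mol of electrons passes through cell 2.
Mg²⁺ + 2 e⁻ → Mg, so n(Mg) = 0.3327 / 2 = 0.1664 mol.
m(Mg) = 0.1664 × 24.31 = 4.04 g.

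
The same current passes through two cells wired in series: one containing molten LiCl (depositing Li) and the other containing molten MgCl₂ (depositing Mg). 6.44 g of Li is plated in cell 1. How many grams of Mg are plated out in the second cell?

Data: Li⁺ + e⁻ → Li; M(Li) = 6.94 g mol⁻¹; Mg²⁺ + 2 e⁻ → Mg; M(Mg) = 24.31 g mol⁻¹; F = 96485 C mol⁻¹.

n(Li) = 6.44 / 6.94 = 0.9280 mol.
Since Li⁺ + e⁻ → Li, n(e⁻) passed = 1 × 0.9280 = 0.9280 mol.
Cells in series carry the same charge, so the same 0.9280 mol of electrons passes through cell 2.
Mg²⁺ + 2 e⁻ → Mg, so n(Mg) = 0.9280 / 2 = 0.4640 mol.
m(Mg) = 0.4640 × 24.31 = 11.3 g.

11.3 g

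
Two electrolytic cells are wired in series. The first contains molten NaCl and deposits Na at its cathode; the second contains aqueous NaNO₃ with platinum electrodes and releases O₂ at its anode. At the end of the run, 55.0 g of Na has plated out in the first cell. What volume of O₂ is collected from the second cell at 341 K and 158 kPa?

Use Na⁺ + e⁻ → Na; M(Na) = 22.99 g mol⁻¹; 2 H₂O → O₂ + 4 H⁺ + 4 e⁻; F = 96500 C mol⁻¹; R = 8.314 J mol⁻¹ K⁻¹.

10.7 L

n(Na) = 55.0 / 22.99 = 2.392 mol, so n(e⁻) = 1 × 2.392 = 2.392 mol.
The cells are in series, so the same 2.392 mol of electrons passes through the second cell.
2 H₂O → O₂ + 4 H⁺ + 4 e⁻ — 4 mol e⁻ per mol O₂, so n(O₂) = 2.392/4 = 0.5981 mol.
V = nRT/P = (0.5981 × 8.314 × 341) / (158 × 10³) = 0.0107 m³ = 10.7 L.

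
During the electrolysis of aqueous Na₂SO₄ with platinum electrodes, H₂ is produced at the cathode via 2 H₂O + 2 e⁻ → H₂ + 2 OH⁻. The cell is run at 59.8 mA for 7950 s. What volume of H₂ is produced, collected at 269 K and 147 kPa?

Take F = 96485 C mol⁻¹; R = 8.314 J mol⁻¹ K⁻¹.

0.0375 L

Q = I·t = 0.05980 A × 7950.0 s = 475.4 C.
n(e⁻) = Q/F = 475.4 / 96485 = 0.004927 mol.
2 electrons are transferred per H₂ molecule, so n(H₂) = 0.004927 / 2 = 0.002464 mol.
V = nRT/P = (0.002464 × 8.314 × 269) / (147 × 10³ Pa) = 3.75 × 10⁻⁵ m³ = 0.0375 L.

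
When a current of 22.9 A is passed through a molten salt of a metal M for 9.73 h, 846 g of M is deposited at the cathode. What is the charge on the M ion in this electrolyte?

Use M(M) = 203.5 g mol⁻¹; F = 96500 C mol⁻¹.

+2

Q = I·t = 22.90 A × 35028 s = 802100 C, so n(e⁻) = 802100/96500 = 8.312 mol.
n(M) deposited = 846 / 203.5 = 4.157 mol.
Electrons per atom = n(e⁻)/n(M) = 8.312 / 4.157 = 2.00 ≈ 2, so the ion is M²⁺.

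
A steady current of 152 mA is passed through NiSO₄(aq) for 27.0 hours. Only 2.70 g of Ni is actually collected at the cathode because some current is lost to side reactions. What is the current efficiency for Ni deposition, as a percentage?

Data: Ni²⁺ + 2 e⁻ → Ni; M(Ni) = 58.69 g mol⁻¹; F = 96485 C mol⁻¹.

Q = I·t = 0.1520 × 97200 = 14770 C; n(e⁻) = 14770/96485 = 0.1531 mol.
Theoretical n(Ni) = n(e⁻)/2 = 0.07656 mol, i.e. m_theo = 0.07656 × 58.69 = 4.493 g.
Efficiency = m_actual / m_theo = 2.70 / 4.493 = 60.1 %.

60.1 %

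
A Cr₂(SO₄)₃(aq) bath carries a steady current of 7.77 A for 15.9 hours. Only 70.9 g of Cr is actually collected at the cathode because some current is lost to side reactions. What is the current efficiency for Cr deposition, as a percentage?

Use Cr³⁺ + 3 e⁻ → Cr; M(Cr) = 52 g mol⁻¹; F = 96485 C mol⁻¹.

Q = I·t = 7.770 × 57240 = 444800 C; n(e⁻) = 444800/96485 = 4.610 mol.
Theoretical n(Cr) = n(e⁻)/3 = 1.537 mol, i.e. m_theo = 1.537 × 52 = 79.90 g.
Efficiency = m_actual / m_theo = 70.9 / 79.90 = 88.7 %.

88.7 %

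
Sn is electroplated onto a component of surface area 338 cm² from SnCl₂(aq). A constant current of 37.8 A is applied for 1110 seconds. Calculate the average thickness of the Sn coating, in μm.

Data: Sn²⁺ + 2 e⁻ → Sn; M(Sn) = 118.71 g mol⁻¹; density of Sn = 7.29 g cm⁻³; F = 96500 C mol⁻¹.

105 μm

Q = I·t = 37.80 × 1110.0 = 41960 C; n(e⁻) = 0.4348 mol.
n(Sn) = n(e⁻)/2 = 0.2174 mol, so m = 0.2174 × 118.71 = 25.81 g.
Volume = m/ρ = 25.81 / 7.29 = 3.540 cm³.
Thickness = V/A = 3.540 / 338 = 0.0105 cm = 105 μm.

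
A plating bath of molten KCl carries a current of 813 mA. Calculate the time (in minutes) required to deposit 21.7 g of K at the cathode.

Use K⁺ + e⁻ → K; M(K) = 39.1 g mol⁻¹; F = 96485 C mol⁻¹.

n(K) = m/M = 21.7 / 39.1 = 0.5550 mol.
Each K atom requires 1 electron, so n(e⁻) = 1 × 0.5550 = 0.5550 mol.
Q = n(e⁻)·F = 0.5550 × 96485 = 53550 C.
t = Q/I = 53550 / 0.8130 A = 65860 s = 1100 min.

1100 min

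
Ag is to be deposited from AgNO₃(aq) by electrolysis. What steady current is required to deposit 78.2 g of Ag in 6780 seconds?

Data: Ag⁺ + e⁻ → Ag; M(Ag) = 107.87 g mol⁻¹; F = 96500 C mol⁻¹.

n(Ag) = 78.2 / 107.87 = 0.7249 mol.
n(e⁻) = 1 × 0.7249 = 0.7249 mol.
Q = n(e⁻)·F = 0.7249 × 96500 = 69960 C.
I = Q/t = 69960 / 6780.0 s = 10.3 A.

10.3 A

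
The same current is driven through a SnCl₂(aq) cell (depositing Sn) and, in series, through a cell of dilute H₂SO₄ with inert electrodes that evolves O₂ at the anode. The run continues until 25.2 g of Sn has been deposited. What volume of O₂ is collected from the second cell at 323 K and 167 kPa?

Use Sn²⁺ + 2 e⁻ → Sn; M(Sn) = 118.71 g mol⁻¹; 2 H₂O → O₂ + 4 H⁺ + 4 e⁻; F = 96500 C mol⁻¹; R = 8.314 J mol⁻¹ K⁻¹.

1.71 L

n(Sn) = 25.2 / 118.71 = 0.2123 mol, so n(e⁻) = 2 × 0.2123 = 0.4246 mol.
The cells are in series, so the same 0.4246 mol of electrons passes through the second cell.
2 H₂O → O₂ + 4 H⁺ + 4 e⁻ — 4 mol e⁻ per mol O₂, so n(O₂) = 0.4246/4 = 0.1061 mol.
V = nRT/P = (0.1061 × 8.314 × 323) / (167 × 10³) = 0.00171 m³ = 1.71 L.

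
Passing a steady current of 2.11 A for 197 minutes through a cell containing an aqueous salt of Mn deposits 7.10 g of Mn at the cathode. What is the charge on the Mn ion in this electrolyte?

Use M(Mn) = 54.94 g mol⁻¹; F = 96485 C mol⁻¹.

Q = I·t = 2.110 A × 11820 s = 24940 C, so n(e⁻) = 24940/96485 = 0.2585 mol.
n(Mn) deposited = 7.10 / 54.94 = 0.1292 mol.
Electrons per atom = n(e⁻)/n(Mn) = 0.2585 / 0.1292 = 2.00 ≈ 2, so the ion is Mn²⁺.

+2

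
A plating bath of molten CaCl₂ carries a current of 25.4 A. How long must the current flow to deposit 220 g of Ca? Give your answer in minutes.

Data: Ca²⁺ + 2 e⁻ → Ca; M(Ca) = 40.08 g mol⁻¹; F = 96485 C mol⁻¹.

695 min

n(Ca) = m/M = 220 / 40.08 = 5.489 mol.
Each Ca atom requires 2 electrons, so n(e⁻) = 2 × 5.489 = 10.98 mol.
Q = n(e⁻)·F = 10.98 × 96485 = 1059000 C.
t = Q/I = 1059000 / 25.40 A = 41700 s = 695 min.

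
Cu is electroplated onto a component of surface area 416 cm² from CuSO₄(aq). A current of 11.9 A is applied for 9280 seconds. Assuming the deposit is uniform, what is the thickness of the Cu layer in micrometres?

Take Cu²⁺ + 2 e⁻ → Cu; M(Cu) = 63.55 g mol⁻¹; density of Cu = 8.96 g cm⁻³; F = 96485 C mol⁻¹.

Q = I·t = 11.90 × 9280.0 = 110400 C; n(e⁻) = 1.145 mol.
n(Cu) = n(e⁻)/2 = 0.5723 mol, so m = 0.5723 × 63.55 = 36.37 g.
Volume = m/ρ = 36.37 / 8.96 = 4.059 cm³.
Thickness = V/A = 4.059 / 416 = 0.00976 cm = 97.6 μm.

97.6 μm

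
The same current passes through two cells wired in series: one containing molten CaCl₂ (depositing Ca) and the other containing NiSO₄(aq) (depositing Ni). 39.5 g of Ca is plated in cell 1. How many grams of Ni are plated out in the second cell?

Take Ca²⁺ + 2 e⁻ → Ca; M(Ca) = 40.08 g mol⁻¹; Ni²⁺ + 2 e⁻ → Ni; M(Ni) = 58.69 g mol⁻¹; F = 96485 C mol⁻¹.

n(Ca) = 39.5 / 40.08 = 0.9855 mol.
Since Ca²⁺ + 2 e⁻ → Ca, n(e⁻) passed = 2 × 0.9855 = 1.971 mol.
Cells in series carry the same charge, so the same 1.971 mol of electrons passes through cell 2.
Ni²⁺ + 2 e⁻ → Ni, so n(Ni) = 1.971 / 2 = 0.9855 mol.
m(Ni) = 0.9855 × 58.69 = 57.8 g.

57.8 g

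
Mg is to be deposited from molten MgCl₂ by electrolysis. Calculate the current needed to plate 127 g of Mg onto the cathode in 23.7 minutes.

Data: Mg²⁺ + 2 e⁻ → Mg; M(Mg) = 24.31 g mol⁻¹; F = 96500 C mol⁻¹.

n(Mg) = 127 / 24.31 = 5.224 mol.
n(e⁻) = 2 × 5.224 = 10.45 mol.
Q = n(e⁻)·F = 10.45 × 96500 = 1008000 C.
I = Q/t = 1008000 / 1422.0 s = 709 A.

709 A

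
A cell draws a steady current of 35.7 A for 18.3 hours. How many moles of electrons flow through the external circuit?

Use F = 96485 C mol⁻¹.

24.4 mol

Q = I·t = 35.70 A × 65880 s = 2352000 C.
n(e⁻) = Q/F = 2352000 / 96485 = 24.4 mol.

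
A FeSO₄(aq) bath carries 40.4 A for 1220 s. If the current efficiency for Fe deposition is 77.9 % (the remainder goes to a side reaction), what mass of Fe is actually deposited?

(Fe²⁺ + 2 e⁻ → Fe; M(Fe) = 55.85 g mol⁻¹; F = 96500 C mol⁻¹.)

Q = I·t = 40.40 × 1220.0 = 49290 C.
n(e⁻) = 49290/96500 = 0.5108 mol; theoretically n(Fe) = 0.5108/2 = 0.2554 mol, m_theo = 14.26 g.
At 77.9 % efficiency, m_actual = 0.779 × 14.26 = 11.1 g.

11.1 g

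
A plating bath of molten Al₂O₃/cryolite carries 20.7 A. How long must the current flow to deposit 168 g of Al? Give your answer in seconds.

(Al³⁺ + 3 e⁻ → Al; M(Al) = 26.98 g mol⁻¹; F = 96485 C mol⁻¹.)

n(Al) = m/M = 168 / 26.98 = 6.227 mol.
Each Al atom requires 3 electrons, so n(e⁻) = 3 × 6.227 = 18.68 mol.
Q = n(e⁻)·F = 18.68 × 96485 = 1802000 C.
t = Q/I = 1802000 / 20.70 A = 87070 s.

87100 s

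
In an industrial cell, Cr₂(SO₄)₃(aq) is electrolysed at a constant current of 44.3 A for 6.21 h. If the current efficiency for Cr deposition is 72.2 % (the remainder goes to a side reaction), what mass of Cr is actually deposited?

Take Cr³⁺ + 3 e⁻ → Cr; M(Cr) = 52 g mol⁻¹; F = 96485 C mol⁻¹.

128 g

Q = I·t = 44.30 × 22356 = 990400 C.
n(e⁻) = 990400/96485 = 10.26 mol; theoretically n(Cr) = 10.26/3 = 3.422 mol, m_theo = 177.9 g.
At 72.2 % efficiency, m_actual = 0.722 × 177.9 = 128 g.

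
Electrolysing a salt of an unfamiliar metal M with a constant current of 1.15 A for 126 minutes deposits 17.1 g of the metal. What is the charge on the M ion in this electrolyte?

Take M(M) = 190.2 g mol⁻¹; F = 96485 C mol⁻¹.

+1

Q = I·t = 1.150 A × 7560.0 s = 8694 C, so n(e⁻) = 8694/96485 = 0.09011 mol.
n(M) deposited = 17.1 / 190.2 = 0.08991 mol.
Electrons per atom = n(e⁻)/n(M) = 0.09011 / 0.08991 = 1.00 ≈ 1, so the ion is M⁺.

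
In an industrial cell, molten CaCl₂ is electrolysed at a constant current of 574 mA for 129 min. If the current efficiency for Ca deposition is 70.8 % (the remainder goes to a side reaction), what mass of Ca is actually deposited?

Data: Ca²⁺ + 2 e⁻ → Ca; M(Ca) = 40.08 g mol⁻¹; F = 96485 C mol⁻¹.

0.653 g

Q = I·t = 0.5740 × 7740.0 = 4443 C.
n(e⁻) = 4443/96485 = 0.04605 mol; theoretically n(Ca) = 0.04605/2 = 0.02302 mol, m_theo = 0.9228 g.
At 70.8 % efficiency, m_actual = 0.708 × 0.9228 = 0.653 g.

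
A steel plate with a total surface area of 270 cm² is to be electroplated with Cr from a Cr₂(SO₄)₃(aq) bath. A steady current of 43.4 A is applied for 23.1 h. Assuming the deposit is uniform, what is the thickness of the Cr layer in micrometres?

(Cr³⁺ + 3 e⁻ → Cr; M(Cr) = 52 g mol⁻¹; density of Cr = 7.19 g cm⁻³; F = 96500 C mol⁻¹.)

3340 μm

Q = I·t = 43.40 × 83160 = 3609000 C; n(e⁻) = 37.40 mol.
n(Cr) = n(e⁻)/3 = 12.47 mol, so m = 12.47 × 52 = 648.3 g.
Volume = m/ρ = 648.3 / 7.19 = 90.16 cm³.
Thickness = V/A = 90.16 / 270 = 0.334 cm = 3340 μm.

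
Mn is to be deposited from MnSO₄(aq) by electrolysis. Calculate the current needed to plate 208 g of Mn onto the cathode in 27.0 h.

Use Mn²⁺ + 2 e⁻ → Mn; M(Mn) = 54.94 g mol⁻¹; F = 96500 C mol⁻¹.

7.52 A

n(Mn) = 208 / 54.94 = 3.786 mol.
n(e⁻) = 2 × 3.786 = 7.572 mol.
Q = n(e⁻)·F = 7.572 × 96500 = 730700 C.
I = Q/t = 730700 / 97200 s = 7.52 A.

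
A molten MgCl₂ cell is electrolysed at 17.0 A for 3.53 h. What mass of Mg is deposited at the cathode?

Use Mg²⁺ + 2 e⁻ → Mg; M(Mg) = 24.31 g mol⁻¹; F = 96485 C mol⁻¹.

27.2 g

Q = I·t = 17.00 A × 12708 s = 216000 C.
n(e⁻) = Q/F = 216000 / 96485 = 2.239 mol.
Mg²⁺ + 2 e⁻ → Mg, so n(Mg) = n(e⁻)/2 = 1.120 mol.
m = n·M = 1.120 × 24.31 = 27.2 g.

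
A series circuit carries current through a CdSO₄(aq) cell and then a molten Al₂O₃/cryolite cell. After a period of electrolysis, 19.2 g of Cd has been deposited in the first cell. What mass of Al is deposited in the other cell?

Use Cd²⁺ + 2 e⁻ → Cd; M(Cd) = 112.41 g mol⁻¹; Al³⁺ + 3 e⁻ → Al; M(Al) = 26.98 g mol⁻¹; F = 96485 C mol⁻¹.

3.07 g

n(Cd) = 19.2 / 112.41 = 0.1708 mol.
Since Cd²⁺ + 2 e⁻ → Cd, n(e⁻) passed = 2 × 0.1708 = 0.3416 mol.
Cells in series carry the same charge, so the same 0.3416 mol of electrons passes through cell 2.
Al³⁺ + 3 e⁻ → Al, so n(Al) = 0.3416 / 3 = 0.1139 mol.
m(Al) = 0.1139 × 26.98 = 3.07 g.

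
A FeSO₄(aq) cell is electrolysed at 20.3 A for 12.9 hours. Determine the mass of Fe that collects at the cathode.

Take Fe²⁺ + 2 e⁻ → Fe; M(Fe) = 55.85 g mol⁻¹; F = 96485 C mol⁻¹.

Q = I·t = 20.30 A × 46440 s = 942700 C.
n(e⁻) = Q/F = 942700 / 96485 = 9.771 mol.
Fe²⁺ + 2 e⁻ → Fe, so n(Fe) = n(e⁻)/2 = 4.885 mol.
m = n·M = 4.885 × 55.85 = 273 g.

273 g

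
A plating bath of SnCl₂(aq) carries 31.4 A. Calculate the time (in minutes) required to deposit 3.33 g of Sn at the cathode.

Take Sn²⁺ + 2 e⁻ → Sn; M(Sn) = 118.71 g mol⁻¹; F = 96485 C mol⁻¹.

n(Sn) = m/M = 3.33 / 118.71 = 0.02805 mol.
Each Sn atom requires 2 electrons, so n(e⁻) = 2 × 0.02805 = 0.05610 mol.
Q = n(e⁻)·F = 0.05610 × 96485 = 5413 C.
t = Q/I = 5413 / 31.40 A = 172.4 s = 2.87 min.

2.87 min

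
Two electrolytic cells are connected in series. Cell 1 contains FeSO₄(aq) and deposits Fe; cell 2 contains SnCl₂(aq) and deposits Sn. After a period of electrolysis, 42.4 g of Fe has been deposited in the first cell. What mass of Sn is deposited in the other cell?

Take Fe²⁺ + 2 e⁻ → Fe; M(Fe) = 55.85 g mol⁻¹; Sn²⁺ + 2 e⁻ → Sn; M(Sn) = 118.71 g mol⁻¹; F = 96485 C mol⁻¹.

90.1 g

n(Fe) = 42.4 / 55.85 = 0.7592 mol.
Since Fe²⁺ + 2 e⁻ → Fe, n(e⁻) passed = 2 × 0.7592 = 1.518 mol.
Cells in series carry the same charge, so the same 1.518 mol of electrons passes through cell 2.
Sn²⁺ + 2 e⁻ → Sn, so n(Sn) = 1.518 / 2 = 0.7592 mol.
m(Sn) = 0.7592 × 118.71 = 90.1 g.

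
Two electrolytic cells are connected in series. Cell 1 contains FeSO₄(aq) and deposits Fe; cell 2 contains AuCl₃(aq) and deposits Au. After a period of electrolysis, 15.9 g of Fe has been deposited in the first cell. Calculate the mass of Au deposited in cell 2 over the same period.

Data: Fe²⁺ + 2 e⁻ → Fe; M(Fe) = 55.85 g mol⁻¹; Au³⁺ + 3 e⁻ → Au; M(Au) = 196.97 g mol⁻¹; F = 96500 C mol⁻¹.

37.4 g

n(Fe) = 15.9 / 55.85 = 0.2847 mol.
Since Fe²⁺ + 2 e⁻ → Fe, n(e⁻) passed = 2 × 0.2847 = 0.5694 mol.
Cells in series carry the same charge, so the same 0.5694 mol of electrons passes through cell 2.
Au³⁺ + 3 e⁻ → Au, so n(Au) = 0.5694 / 3 = 0.1898 mol.
m(Au) = 0.1898 × 196.97 = 37.4 g.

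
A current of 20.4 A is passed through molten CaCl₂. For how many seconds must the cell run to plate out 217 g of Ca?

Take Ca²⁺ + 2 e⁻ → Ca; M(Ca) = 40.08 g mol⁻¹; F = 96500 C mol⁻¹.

n(Ca) = m/M = 217 / 40.08 = 5.414 mol.
Each Ca atom requires 2 electrons, so n(e⁻) = 2 × 5.414 = 10.83 mol.
Q = n(e⁻)·F = 10.83 × 96500 = 1045000 C.
t = Q/I = 1045000 / 20.40 A = 51220 s.

51200 s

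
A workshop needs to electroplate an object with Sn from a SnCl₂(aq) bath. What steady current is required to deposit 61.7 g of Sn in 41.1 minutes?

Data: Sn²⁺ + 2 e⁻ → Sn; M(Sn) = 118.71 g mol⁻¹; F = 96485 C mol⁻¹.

n(Sn) = 61.7 / 118.71 = 0.5198 mol.
n(e⁻) = 2 × 0.5198 = 1.040 mol.
Q = n(e⁻)·F = 1.040 × 96485 = 100300 C.
I = Q/t = 100300 / 2466.0 s = 40.7 A.

40.7 A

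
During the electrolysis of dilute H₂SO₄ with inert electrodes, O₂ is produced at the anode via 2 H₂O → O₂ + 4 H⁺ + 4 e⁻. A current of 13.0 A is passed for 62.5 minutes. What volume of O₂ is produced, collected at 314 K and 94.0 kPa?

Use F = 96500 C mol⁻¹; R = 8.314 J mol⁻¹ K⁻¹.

Q = I·t = 13.00 A × 3750.0 s = 48750 C.
n(e⁻) = Q/F = 48750 / 96500 = 0.5052 mol.
4 electrons are transferred per O₂ molecule, so n(O₂) = 0.5052 / 4 = 0.1263 mol.
V = nRT/P = (0.1263 × 8.314 × 314) / (94.0 × 10³ Pa) = 0.00351 m³ = 3.51 L.

3.51 L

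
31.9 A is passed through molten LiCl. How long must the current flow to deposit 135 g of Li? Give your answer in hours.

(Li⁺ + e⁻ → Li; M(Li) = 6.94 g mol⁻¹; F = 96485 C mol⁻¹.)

n(Li) = m/M = 135 / 6.94 = 19.45 mol.
Each Li atom requires 1 electron, so n(e⁻) = 1 × 19.45 = 19.45 mol.
Q = n(e⁻)·F = 19.45 × 96485 = 1877000 C.
t = Q/I = 1877000 / 31.90 A = 58840 s = 16.3 h.

16.3 h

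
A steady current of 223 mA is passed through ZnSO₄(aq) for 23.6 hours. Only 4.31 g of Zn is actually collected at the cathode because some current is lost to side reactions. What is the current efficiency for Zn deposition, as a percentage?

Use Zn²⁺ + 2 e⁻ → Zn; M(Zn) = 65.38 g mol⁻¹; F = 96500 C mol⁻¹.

67.2 %

Q = I·t = 0.2230 × 84960 = 18950 C; n(e⁻) = 18950/96500 = 0.1963 mol.
Theoretical n(Zn) = n(e⁻)/2 = 0.09817 mol, i.e. m_theo = 0.09817 × 65.38 = 6.418 g.
Efficiency = m_actual / m_theo = 4.31 / 6.418 = 67.2 %.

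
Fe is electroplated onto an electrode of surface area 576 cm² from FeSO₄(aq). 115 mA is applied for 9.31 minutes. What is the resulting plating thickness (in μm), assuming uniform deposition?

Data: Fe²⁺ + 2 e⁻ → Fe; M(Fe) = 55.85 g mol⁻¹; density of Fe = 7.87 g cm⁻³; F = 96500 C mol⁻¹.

Q = I·t = 0.1150 × 558.60 = 64.24 C; n(e⁻) = 0.0006657 mol.
n(Fe) = n(e⁻)/2 = 0.0003328 mol, so m = 0.0003328 × 55.85 = 0.01859 g.
Volume = m/ρ = 0.01859 / 7.87 = 0.002362 cm³.
Thickness = V/A = 0.002362 / 576 = 4.10 × 10⁻⁶ cm = 0.0410 μm.

0.0410 μm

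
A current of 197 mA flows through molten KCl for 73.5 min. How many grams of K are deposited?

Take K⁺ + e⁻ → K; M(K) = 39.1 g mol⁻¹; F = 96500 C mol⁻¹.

Q = I·t = 0.1970 A × 4410.0 s = 868.8 C.
n(e⁻) = Q/F = 868.8 / 96500 = 0.009003 mol.
K⁺ + e⁻ → K, so n(K) = n(e⁻)/1 = 0.009003 mol.
m = n·M = 0.009003 × 39.1 = 0.352 g.

0.352 g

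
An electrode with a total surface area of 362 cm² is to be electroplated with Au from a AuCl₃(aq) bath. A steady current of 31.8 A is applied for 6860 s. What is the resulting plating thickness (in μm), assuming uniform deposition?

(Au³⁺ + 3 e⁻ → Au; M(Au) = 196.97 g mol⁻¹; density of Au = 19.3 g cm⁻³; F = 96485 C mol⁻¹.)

Q = I·t = 31.80 × 6860.0 = 218100 C; n(e⁻) = 2.261 mol.
n(Au) = n(e⁻)/3 = 0.7537 mol, so m = 0.7537 × 196.97 = 148.4 g.
Volume = m/ρ = 148.4 / 19.3 = 7.692 cm³.
Thickness = V/A = 7.692 / 362 = 0.0212 cm = 212 μm.

212 μm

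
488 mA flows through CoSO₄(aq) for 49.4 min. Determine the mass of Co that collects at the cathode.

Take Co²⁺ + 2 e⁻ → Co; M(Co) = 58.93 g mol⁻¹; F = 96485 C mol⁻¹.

0.442 g

Q = I·t = 0.4880 A × 2964.0 s = 1446 C.
n(e⁻) = Q/F = 1446 / 96485 = 0.01499 mol.
Co²⁺ + 2 e⁻ → Co, so n(Co) = n(e⁻)/2 = 0.007496 mol.
m = n·M = 0.007496 × 58.93 = 0.442 g.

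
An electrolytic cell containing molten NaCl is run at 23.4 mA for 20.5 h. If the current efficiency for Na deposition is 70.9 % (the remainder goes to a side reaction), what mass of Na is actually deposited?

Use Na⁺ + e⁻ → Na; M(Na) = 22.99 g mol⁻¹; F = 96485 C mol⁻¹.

0.292 g

Q = I·t = 0.02340 × 73800 = 1727 C.
n(e⁻) = 1727/96485 = 0.01790 mol; theoretically n(Na) = 0.01790/1 = 0.01790 mol, m_theo = 0.4115 g.
At 70.9 % efficiency, m_actual = 0.709 × 0.4115 = 0.292 g.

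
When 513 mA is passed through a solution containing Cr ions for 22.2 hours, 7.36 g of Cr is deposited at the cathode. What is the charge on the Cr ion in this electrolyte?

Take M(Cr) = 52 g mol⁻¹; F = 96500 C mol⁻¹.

Q = I·t = 0.5130 A × 79920 s = 41000 C, so n(e⁻) = 41000/96500 = 0.4249 mol.
n(Cr) deposited = 7.36 / 52 = 0.1415 mol.
Electrons per atom = n(e⁻)/n(Cr) = 0.4249 / 0.1415 = 3.00 ≈ 3, so the ion is Cr³⁺.

+3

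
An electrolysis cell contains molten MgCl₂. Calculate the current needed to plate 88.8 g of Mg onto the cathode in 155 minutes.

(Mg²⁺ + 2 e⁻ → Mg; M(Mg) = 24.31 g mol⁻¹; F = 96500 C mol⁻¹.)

n(Mg) = 88.8 / 24.31 = 3.653 mol.
n(e⁻) = 2 × 3.653 = 7.306 mol.
Q = n(e⁻)·F = 7.306 × 96500 = 705000 C.
I = Q/t = 705000 / 9300.0 s = 75.8 A.

75.8 A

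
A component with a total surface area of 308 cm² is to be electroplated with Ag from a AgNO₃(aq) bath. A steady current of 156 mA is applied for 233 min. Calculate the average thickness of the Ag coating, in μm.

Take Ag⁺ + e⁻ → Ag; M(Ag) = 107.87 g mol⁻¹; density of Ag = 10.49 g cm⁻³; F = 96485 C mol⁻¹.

Q = I·t = 0.1560 × 13980 = 2181 C; n(e⁻) = 0.02260 mol.
n(Ag) = n(e⁻)/1 = 0.02260 mol, so m = 0.02260 × 107.87 = 2.438 g.
Volume = m/ρ = 2.438 / 10.49 = 0.2324 cm³.
Thickness = V/A = 0.2324 / 308 = 7.55 × 10⁻⁴ cm = 7.55 μm.

7.55 μm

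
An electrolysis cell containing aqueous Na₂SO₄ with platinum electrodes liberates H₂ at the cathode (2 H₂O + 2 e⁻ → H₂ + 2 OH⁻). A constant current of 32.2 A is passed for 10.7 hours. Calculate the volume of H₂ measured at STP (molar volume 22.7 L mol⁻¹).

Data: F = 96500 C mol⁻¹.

146 L

Q = I·t = 32.20 A × 38520 s = 1240000 C.
n(e⁻) = Q/F = 1240000 / 96500 = 12.85 mol.
2 electrons are transferred per H₂ molecule, so n(H₂) = 12.85 / 2 = 6.427 mol.
V = n × V_m = 6.427 × 22.7 = 146 L.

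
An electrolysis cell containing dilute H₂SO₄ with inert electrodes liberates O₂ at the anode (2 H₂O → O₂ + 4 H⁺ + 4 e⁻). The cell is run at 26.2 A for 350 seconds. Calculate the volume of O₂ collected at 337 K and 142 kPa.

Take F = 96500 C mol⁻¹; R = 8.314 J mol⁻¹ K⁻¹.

0.469 L

Q = I·t = 26.20 A × 350.00 s = 9170 C.
n(e⁻) = Q/F = 9170 / 96500 = 0.09503 mol.
4 electrons are transferred per O₂ molecule, so n(O₂) = 0.09503 / 4 = 0.02376 mol.
V = nRT/P = (0.02376 × 8.314 × 337) / (142 × 10³ Pa) = 4.69 × 10⁻⁴ m³ = 0.469 L.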